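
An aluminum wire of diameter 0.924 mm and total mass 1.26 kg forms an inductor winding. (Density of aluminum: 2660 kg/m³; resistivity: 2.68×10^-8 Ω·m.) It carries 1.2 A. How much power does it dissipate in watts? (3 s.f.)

40.7 W

A = π(d/2)² = π(4.6200e-04 m)² = 6.7055e-07 m²
L = m/(density·A) = 1.26/(2660×6.7055e-07) = 706.4 m
R = ρL/A = (2.68×10^-8)(706.4)/(6.7055e-07) = 28.23 Ω
P = I²R = (1.2)² × 28.23 = 40.7 W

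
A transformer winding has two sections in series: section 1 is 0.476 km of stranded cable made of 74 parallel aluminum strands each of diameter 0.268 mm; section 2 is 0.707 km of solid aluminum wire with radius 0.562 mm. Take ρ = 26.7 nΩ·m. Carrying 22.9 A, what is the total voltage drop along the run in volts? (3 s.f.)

505 V

ρ = 26.7 nΩ·m = 2.67×10^-8 Ω·m
Section 1: A_strand = π(1.3400e-04)² = 5.641e-08 m²; R₁ = ρL/(N·A_s) = (2.67×10^-8)(476)/(74×5.641e-08) = 3.045 Ω
Section 2: A = πr² = π(5.6200e-04 m)² = 9.923e-07 m²
R₂ = (2.67×10^-8)(707)/(9.923e-07) = 19.02 Ω
R = R₁ + R₂ = 22.07 Ω
V = IR = 22.9 × 22.07 = 505 V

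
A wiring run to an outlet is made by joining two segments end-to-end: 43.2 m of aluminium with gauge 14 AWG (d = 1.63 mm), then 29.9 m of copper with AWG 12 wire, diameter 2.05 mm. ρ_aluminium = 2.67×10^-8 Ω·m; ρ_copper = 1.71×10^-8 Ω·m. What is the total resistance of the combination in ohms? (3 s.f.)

Segment 1: A = π(1.63/2 mm)² = π(8.1500e-04 m)² = 2.087e-06 m²
R₁ = ρL/A = (2.67×10^-8)(43.2)/(2.087e-06) = 0.5528 Ω
Segment 2: A = π(2.05/2 mm)² = π(1.0250e-03 m)² = 3.301e-06 m²
R₂ = (1.71×10^-8)(29.9)/(3.301e-06) = 0.1549 Ω
R = R₁ + R₂ = 0.708 Ω

0.708 Ω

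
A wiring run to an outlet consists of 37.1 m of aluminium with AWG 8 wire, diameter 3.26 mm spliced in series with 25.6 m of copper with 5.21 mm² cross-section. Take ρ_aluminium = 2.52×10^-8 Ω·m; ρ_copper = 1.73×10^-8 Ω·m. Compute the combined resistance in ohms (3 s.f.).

Segment 1: A = π(3.26/2 mm)² = π(1.6300e-03 m)² = 8.347e-06 m²
R₁ = ρL/A = (2.52×10^-8)(37.1)/(8.347e-06) = 0.112 Ω
Segment 2: A = 5.21 mm² = 5.210e-06 m²
R₂ = (1.73×10^-8)(25.6)/(5.210e-06) = 0.08501 Ω
R = R₁ + R₂ = 0.197 Ω

0.197 Ω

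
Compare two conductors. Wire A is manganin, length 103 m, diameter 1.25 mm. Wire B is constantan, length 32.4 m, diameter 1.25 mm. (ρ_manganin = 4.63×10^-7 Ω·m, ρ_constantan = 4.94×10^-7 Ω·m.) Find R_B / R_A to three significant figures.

0.336

R ∝ ρL/d², so R_B/R_A = (ρ_B/ρ_A) × (L_B/L_A)
= (4.94×10^-7/4.63×10^-7) × (32.4/103) = 0.336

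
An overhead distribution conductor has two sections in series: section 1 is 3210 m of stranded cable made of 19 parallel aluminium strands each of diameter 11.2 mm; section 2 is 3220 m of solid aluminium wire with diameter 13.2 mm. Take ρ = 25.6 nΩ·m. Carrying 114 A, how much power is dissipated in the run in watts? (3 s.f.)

ρ = 25.6 nΩ·m = 2.56×10^-8 Ω·m
Section 1: A_strand = π(5.6000e-03)² = 9.852e-05 m²; R₁ = ρL/(N·A_s) = (2.56×10^-8)(3210)/(19×9.852e-05) = 0.0439 Ω
Section 2: A = π(d/2)² = π(6.6000e-03 m)² = 1.368e-04 m²
R₂ = (2.56×10^-8)(3220)/(1.368e-04) = 0.6024 Ω
R = R₁ + R₂ = 0.6463 Ω
P = I²R = (114)² × 0.6463 = 8400 W

8400 W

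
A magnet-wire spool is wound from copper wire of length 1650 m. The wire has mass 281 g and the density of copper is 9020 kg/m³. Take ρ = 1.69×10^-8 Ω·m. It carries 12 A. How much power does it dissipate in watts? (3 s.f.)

A = m/(density·L) = 0.281/(9020×1650) = 1.8881e-08 m²
R = ρL/A = (1.69×10^-8)(1650)/(1.8881e-08) = 1477 Ω
P = I²R = (12)² × 1477 = 2.13×10^5 W

2.13×10^5 W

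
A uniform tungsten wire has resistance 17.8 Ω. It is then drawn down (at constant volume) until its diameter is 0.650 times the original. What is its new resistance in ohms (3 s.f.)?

99.7 Ω

Volume constant ⇒ L' = L/r² with r = 0.65. R' = ρL'/A' = ρ(L/r²)/(πr²d₀²/4) = R/r⁴.
R' = 5.602 × 17.8 = 99.7 Ω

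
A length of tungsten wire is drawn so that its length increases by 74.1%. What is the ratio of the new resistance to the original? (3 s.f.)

k = 1 + 74.1/100 = 1.741; volume constant ⇒ A' = A/k, so R' = k²R.
Factor = 3.03

3.03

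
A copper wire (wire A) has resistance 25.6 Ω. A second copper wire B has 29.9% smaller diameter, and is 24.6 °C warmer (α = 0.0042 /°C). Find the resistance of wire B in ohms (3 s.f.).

R ∝ ρL/d² with ρ ∝ (1+αΔT), so R_B/R_A = (1 − 29.9/100)⁻² × (1 + 0.0042×24.6)
= 2.035 × 1.103 = 2.245
R_B = 2.245 × 25.6 = 57.5 Ω

57.5 Ω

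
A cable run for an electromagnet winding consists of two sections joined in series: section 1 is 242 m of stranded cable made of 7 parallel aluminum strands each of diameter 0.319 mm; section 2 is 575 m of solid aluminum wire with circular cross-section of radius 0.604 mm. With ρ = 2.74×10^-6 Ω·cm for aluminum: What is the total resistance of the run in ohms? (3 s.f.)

ρ = 2.74×10^-6 Ω·cm = 2.74×10^-8 Ω·m
Section 1: A_strand = π(1.5950e-04)² = 7.992e-08 m²; R₁ = ρL/(N·A_s) = (2.74×10^-8)(242)/(7×7.992e-08) = 11.85 Ω
Section 2: A = πr² = π(6.0400e-04 m)² = 1.146e-06 m²
R₂ = (2.74×10^-8)(575)/(1.146e-06) = 13.75 Ω
R = R₁ + R₂ = 25.6 Ω

25.6 Ω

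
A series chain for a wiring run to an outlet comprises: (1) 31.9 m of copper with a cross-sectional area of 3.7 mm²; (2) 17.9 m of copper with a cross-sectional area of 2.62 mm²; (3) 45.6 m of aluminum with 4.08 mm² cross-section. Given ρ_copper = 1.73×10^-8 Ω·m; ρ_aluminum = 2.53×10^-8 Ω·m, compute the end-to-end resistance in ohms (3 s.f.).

Seg 1: A = 3.7 mm² = 3.700e-06 m²
R_1 = (1.73×10^-8)(31.9)/(3.700e-06) = 0.1492 Ω
Seg 2: A = 2.62 mm² = 2.620e-06 m²
R_2 = (1.73×10^-8)(17.9)/(2.620e-06) = 0.1182 Ω
Seg 3: A = 4.08 mm² = 4.080e-06 m²
R_3 = (2.53×10^-8)(45.6)/(4.080e-06) = 0.2828 Ω
R_total = R_1 + R_2 + R_3 = 0.550 Ω

0.550 Ω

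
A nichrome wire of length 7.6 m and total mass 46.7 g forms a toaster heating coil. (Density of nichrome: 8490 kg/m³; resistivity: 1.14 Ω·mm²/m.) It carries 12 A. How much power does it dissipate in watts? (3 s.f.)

ρ = 1.14 Ω·mm²/m = 1.14×10^-6 Ω·m
A = m/(density·L) = 0.0467/(8490×7.6) = 7.2376e-07 m²
R = ρL/A = (1.14×10^-6)(7.6)/(7.2376e-07) = 11.97 Ω
P = I²R = (12)² × 11.97 = 1720 W

1720 W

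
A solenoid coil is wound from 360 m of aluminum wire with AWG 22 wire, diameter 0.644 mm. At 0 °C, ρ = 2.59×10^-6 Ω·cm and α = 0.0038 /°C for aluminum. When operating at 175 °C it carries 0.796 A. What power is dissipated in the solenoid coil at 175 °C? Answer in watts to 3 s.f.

ρ = 2.59×10^-6 Ω·cm = 2.59×10^-8 Ω·m
A = π(0.644/2 mm)² = π(3.2200e-04 m)² = 3.257e-07 m²
R₍0₎ = ρL/A = (2.59×10^-8)(360)/(3.257e-07) = 28.62 Ω
R₍175₎ = R₍0₎(1 + αΔT) = 28.62 × (1 + 0.0038×175) = 47.66 Ω
P = I²R = (0.796)² × 47.66 = 30.2 W

30.2 W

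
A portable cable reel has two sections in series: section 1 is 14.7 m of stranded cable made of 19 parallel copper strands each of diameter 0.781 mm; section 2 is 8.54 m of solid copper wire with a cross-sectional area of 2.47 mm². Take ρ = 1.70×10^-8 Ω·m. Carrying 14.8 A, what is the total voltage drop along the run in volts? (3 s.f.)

Section 1: A_strand = π(3.9050e-04)² = 4.791e-07 m²; R₁ = ρL/(N·A_s) = (1.70×10^-8)(14.7)/(19×4.791e-07) = 0.02745 Ω
Section 2: A = 2.47 mm² = 2.470e-06 m²
R₂ = (1.70×10^-8)(8.54)/(2.470e-06) = 0.05878 Ω
R = R₁ + R₂ = 0.08623 Ω
V = IR = 14.8 × 0.08623 = 1.28 V

1.28 V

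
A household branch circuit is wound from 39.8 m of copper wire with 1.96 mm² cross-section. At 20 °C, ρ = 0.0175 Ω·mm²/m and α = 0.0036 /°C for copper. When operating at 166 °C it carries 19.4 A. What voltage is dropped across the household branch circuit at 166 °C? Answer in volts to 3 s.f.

ρ = 0.0175 Ω·mm²/m = 1.75×10^-8 Ω·m
A = 1.96 mm² = 1.960e-06 m²
R₍20₎ = ρL/A = (1.75×10^-8)(39.8)/(1.960e-06) = 0.3554 Ω
R₍166₎ = R₍20₎(1 + αΔT) = 0.3554 × (1 + 0.0036×146) = 0.5421 Ω
V = IR = 19.4 × 0.5421 = 10.5 V

10.5 V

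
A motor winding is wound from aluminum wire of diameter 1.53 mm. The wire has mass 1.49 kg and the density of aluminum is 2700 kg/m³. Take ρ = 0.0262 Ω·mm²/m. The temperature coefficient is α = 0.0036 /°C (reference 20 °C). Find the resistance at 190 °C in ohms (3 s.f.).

6.90 Ω

ρ = 0.0262 Ω·mm²/m = 2.62×10^-8 Ω·m
A = π(d/2)² = π(7.6500e-04 m)² = 1.8385e-06 m²
L = m/(density·A) = 1.49/(2700×1.8385e-06) = 300.2 m
R = ρL/A = (2.62×10^-8)(300.2)/(1.8385e-06) = 4.277 Ω
R(190 °C) = 4.277 × (1 + 0.0036×170) = 6.90 Ω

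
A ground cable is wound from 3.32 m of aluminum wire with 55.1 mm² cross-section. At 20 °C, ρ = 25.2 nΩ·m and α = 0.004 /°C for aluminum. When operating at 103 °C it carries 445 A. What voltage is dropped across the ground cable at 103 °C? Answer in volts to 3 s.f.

0.900 V

ρ = 25.2 nΩ·m = 2.52×10^-8 Ω·m
A = 55.1 mm² = 5.510e-05 m²
R₍20₎ = ρL/A = (2.52×10^-8)(3.32)/(5.510e-05) = 0.001518 Ω
R₍103₎ = R₍20₎(1 + αΔT) = 0.001518 × (1 + 0.004×83) = 0.002023 Ω
V = IR = 445 × 0.002023 = 0.900 V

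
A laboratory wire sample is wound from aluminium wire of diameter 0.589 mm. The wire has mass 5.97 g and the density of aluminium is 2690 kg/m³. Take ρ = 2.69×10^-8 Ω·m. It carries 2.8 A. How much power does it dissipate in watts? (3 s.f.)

6.30 W

A = π(d/2)² = π(2.9450e-04 m)² = 2.7247e-07 m²
L = m/(density·A) = 0.00597/(2690×2.7247e-07) = 8.145 m
R = ρL/A = (2.69×10^-8)(8.145)/(2.7247e-07) = 0.8041 Ω
P = I²R = (2.8)² × 0.8041 = 6.30 W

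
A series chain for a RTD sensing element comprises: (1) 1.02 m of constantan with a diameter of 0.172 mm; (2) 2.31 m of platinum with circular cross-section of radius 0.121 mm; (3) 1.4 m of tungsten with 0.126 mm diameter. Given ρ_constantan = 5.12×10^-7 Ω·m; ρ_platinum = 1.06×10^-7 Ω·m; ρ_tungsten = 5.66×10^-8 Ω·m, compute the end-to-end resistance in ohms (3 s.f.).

Seg 1: A = π(d/2)² = π(8.6000e-05 m)² = 2.324e-08 m²
R_1 = (5.12×10^-7)(1.02)/(2.324e-08) = 22.48 Ω
Seg 2: A = πr² = π(1.2100e-04 m)² = 4.600e-08 m²
R_2 = (1.06×10^-7)(2.31)/(4.600e-08) = 5.323 Ω
Seg 3: A = π(d/2)² = π(6.3000e-05 m)² = 1.247e-08 m²
R_3 = (5.66×10^-8)(1.4)/(1.247e-08) = 6.355 Ω
R_total = R_1 + R_2 + R_3 = 34.2 Ω

34.2 Ω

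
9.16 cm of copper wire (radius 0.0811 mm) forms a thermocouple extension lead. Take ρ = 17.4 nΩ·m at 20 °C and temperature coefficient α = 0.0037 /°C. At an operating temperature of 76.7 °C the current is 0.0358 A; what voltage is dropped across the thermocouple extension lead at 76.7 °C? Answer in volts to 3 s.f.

0.00334 V

ρ = 17.4 nΩ·m = 1.74×10^-8 Ω·m
A = πr² = π(8.1100e-05 m)² = 2.066e-08 m²
R₍20₎ = ρL/A = (1.74×10^-8)(0.0916)/(2.066e-08) = 0.07714 Ω
R₍76.7₎ = R₍20₎(1 + αΔT) = 0.07714 × (1 + 0.0037×56.7) = 0.09332 Ω
V = IR = 0.0358 × 0.09332 = 0.00334 V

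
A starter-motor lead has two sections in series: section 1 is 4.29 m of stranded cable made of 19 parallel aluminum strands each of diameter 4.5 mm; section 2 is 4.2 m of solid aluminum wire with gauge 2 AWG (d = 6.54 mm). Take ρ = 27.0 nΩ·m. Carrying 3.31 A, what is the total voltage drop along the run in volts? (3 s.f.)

0.0124 V

ρ = 27.0 nΩ·m = 2.70×10^-8 Ω·m
Section 1: A_strand = π(2.2500e-03)² = 1.590e-05 m²; R₁ = ρL/(N·A_s) = (2.70×10^-8)(4.29)/(19×1.590e-05) = 3.833×10^-4 Ω
Section 2: A = π(6.54/2 mm)² = π(3.2700e-03 m)² = 3.359e-05 m²
R₂ = (2.70×10^-8)(4.2)/(3.359e-05) = 0.003376 Ω
R = R₁ + R₂ = 0.003759 Ω
V = IR = 3.31 × 0.003759 = 0.0124 V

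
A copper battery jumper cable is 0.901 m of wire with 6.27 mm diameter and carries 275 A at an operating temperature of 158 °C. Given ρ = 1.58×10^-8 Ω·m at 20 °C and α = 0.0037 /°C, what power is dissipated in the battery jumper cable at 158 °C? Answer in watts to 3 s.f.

A = π(d/2)² = π(3.1350e-03 m)² = 3.088e-05 m²
R₍20₎ = ρL/A = (1.58×10^-8)(0.901)/(3.088e-05) = 4.611×10^-4 Ω
R₍158₎ = R₍20₎(1 + αΔT) = 4.611×10^-4 × (1 + 0.0037×138) = 6.965×10^-4 Ω
P = I²R = (275)² × 6.965×10^-4 = 52.7 W

52.7 W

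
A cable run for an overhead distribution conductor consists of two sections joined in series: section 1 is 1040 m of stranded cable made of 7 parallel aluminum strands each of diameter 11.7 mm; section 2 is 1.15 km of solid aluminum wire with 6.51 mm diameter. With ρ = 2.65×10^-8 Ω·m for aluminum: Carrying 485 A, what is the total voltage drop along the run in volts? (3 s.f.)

Section 1: A_strand = π(5.8500e-03)² = 1.075e-04 m²; R₁ = ρL/(N·A_s) = (2.65×10^-8)(1040)/(7×1.075e-04) = 0.03662 Ω
Section 2: A = π(d/2)² = π(3.2550e-03 m)² = 3.329e-05 m²
R₂ = (2.65×10^-8)(1150)/(3.329e-05) = 0.9156 Ω
R = R₁ + R₂ = 0.9522 Ω
V = IR = 485 × 0.9522 = 462 V

462 V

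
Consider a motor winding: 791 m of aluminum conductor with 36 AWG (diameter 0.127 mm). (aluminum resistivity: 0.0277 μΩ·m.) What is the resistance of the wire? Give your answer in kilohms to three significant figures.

1.73 kΩ

ρ = 0.0277 μΩ·m = 2.77×10^-8 Ω·m
A = π(0.127/2 mm)² = π(6.3500e-05 m)² = 1.267e-08 m²
R = ρL/A = (2.77×10^-8)(791 m)/(1.267e-08 m²) = 1.73 kΩ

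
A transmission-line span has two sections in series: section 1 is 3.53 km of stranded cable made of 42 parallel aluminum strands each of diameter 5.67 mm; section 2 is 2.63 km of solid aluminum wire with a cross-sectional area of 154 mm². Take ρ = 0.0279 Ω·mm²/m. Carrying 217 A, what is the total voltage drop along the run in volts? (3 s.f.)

ρ = 0.0279 Ω·mm²/m = 2.79×10^-8 Ω·m
Section 1: A_strand = π(2.8350e-03)² = 2.525e-05 m²; R₁ = ρL/(N·A_s) = (2.79×10^-8)(3530)/(42×2.525e-05) = 0.09287 Ω
Section 2: A = 154 mm² = 1.540e-04 m²
R₂ = (2.79×10^-8)(2630)/(1.540e-04) = 0.4765 Ω
R = R₁ + R₂ = 0.5693 Ω
V = IR = 217 × 0.5693 = 124 V

124 V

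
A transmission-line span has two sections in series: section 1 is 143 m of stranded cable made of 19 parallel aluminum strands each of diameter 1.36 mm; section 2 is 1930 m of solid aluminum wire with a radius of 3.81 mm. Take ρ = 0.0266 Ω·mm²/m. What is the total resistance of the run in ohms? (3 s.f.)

ρ = 0.0266 Ω·mm²/m = 2.66×10^-8 Ω·m
Section 1: A_strand = π(6.8000e-04)² = 1.453e-06 m²; R₁ = ρL/(N·A_s) = (2.66×10^-8)(143)/(19×1.453e-06) = 0.1378 Ω
Section 2: A = πr² = π(3.8100e-03 m)² = 4.560e-05 m²
R₂ = (2.66×10^-8)(1930)/(4.560e-05) = 1.126 Ω
R = R₁ + R₂ = 1.26 Ω

1.26 Ω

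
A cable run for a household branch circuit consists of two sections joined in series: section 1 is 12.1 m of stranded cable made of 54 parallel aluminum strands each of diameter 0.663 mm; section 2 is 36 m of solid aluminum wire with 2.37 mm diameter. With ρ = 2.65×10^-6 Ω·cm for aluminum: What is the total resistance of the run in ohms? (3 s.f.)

ρ = 2.65×10^-6 Ω·cm = 2.65×10^-8 Ω·m
Section 1: A_strand = π(3.3150e-04)² = 3.452e-07 m²; R₁ = ρL/(N·A_s) = (2.65×10^-8)(12.1)/(54×3.452e-07) = 0.0172 Ω
Section 2: A = π(d/2)² = π(1.1850e-03 m)² = 4.412e-06 m²
R₂ = (2.65×10^-8)(36)/(4.412e-06) = 0.2163 Ω
R = R₁ + R₂ = 0.233 Ω

0.233 Ω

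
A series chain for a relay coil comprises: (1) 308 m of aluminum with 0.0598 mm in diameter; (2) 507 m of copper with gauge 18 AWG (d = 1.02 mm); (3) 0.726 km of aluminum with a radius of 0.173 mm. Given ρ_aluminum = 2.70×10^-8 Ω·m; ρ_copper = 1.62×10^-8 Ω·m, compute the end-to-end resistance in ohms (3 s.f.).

3180 Ω

Seg 1: A = π(d/2)² = π(2.9900e-05 m)² = 2.809e-09 m²
R_1 = (2.70×10^-8)(308)/(2.809e-09) = 2961 Ω
Seg 2: A = π(1.02/2 mm)² = π(5.1000e-04 m)² = 8.171e-07 m²
R_2 = (1.62×10^-8)(507)/(8.171e-07) = 10.05 Ω
Seg 3: A = πr² = π(1.7300e-04 m)² = 9.402e-08 m²
R_3 = (2.70×10^-8)(726)/(9.402e-08) = 208.5 Ω
R_total = R_1 + R_2 + R_3 = 3180 Ω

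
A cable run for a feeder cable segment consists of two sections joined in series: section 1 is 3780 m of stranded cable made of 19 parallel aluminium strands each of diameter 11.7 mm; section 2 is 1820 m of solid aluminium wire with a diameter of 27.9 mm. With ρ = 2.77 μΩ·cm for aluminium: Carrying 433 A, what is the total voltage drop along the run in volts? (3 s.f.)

ρ = 2.77 μΩ·cm = 2.77×10^-8 Ω·m
Section 1: A_strand = π(5.8500e-03)² = 1.075e-04 m²; R₁ = ρL/(N·A_s) = (2.77×10^-8)(3780)/(19×1.075e-04) = 0.05126 Ω
Section 2: A = π(d/2)² = π(1.3950e-02 m)² = 6.114e-04 m²
R₂ = (2.77×10^-8)(1820)/(6.114e-04) = 0.08246 Ω
R = R₁ + R₂ = 0.1337 Ω
V = IR = 433 × 0.1337 = 57.9 V

57.9 V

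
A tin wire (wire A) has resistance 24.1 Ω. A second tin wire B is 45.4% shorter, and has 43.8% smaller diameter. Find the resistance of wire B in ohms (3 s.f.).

41.7 Ω

R ∝ L/d², so R_B/R_A = (1 − 45.4/100) × (1 − 43.8/100)⁻²
= 0.546 × 3.166 = 1.729
R_B = 1.729 × 24.1 = 41.7 Ω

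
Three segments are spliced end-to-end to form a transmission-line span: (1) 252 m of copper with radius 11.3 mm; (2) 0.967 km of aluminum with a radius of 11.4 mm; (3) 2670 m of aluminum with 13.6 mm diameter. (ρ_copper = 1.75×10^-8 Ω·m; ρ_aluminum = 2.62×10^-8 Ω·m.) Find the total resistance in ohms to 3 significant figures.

0.555 Ω

Seg 1: A = πr² = π(1.1300e-02 m)² = 4.011e-04 m²
R_1 = (1.75×10^-8)(252)/(4.011e-04) = 0.01099 Ω
Seg 2: A = πr² = π(1.1400e-02 m)² = 4.083e-04 m²
R_2 = (2.62×10^-8)(967)/(4.083e-04) = 0.06205 Ω
Seg 3: A = π(d/2)² = π(6.8000e-03 m)² = 1.453e-04 m²
R_3 = (2.62×10^-8)(2670)/(1.453e-04) = 0.4816 Ω
R_total = R_1 + R_2 + R_3 = 0.555 Ω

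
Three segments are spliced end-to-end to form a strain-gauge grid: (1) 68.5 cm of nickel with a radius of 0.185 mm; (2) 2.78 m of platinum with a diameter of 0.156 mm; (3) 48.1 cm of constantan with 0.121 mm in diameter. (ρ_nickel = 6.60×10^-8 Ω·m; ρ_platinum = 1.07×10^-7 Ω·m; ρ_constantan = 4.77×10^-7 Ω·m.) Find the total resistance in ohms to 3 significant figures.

35.9 Ω

Seg 1: A = πr² = π(1.8500e-04 m)² = 1.075e-07 m²
R_1 = (6.60×10^-8)(0.685)/(1.075e-07) = 0.4205 Ω
Seg 2: A = π(d/2)² = π(7.8000e-05 m)² = 1.911e-08 m²
R_2 = (1.07×10^-7)(2.78)/(1.911e-08) = 15.56 Ω
Seg 3: A = π(d/2)² = π(6.0500e-05 m)² = 1.150e-08 m²
R_3 = (4.77×10^-7)(0.481)/(1.150e-08) = 19.95 Ω
R_total = R_1 + R_2 + R_3 = 35.9 Ω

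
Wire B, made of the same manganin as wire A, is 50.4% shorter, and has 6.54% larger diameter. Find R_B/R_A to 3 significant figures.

R ∝ L/d², so R_B/R_A = (1 − 50.4/100) × (1 + 6.54/100)⁻²
= 0.496 × 0.881 = 0.437

0.437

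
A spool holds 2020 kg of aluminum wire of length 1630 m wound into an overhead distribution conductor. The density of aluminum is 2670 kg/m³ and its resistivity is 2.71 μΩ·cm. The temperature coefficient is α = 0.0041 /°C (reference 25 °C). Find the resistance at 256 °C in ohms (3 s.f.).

0.185 Ω

ρ = 2.71 μΩ·cm = 2.71×10^-8 Ω·m
A = m/(density·L) = 2020/(2670×1630) = 4.6414e-04 m²
R = ρL/A = (2.71×10^-8)(1630)/(4.6414e-04) = 0.09517 Ω
R(256 °C) = 0.09517 × (1 + 0.0041×231) = 0.185 Ω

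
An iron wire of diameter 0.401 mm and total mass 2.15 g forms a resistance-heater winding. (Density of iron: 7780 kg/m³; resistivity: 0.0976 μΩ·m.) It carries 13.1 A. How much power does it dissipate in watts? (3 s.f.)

ρ = 0.0976 μΩ·m = 9.76×10^-8 Ω·m
A = π(d/2)² = π(2.0050e-04 m)² = 1.2629e-07 m²
L = m/(density·A) = 0.00215/(7780×1.2629e-07) = 2.188 m
R = ρL/A = (9.76×10^-8)(2.188)/(1.2629e-07) = 1.691 Ω
P = I²R = (13.1)² × 1.691 = 290 W

290 W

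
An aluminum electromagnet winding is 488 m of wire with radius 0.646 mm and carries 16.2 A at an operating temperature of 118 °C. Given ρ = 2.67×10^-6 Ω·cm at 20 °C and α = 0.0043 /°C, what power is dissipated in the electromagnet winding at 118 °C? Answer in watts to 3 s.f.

3710 W

ρ = 2.67×10^-6 Ω·cm = 2.67×10^-8 Ω·m
A = πr² = π(6.4600e-04 m)² = 1.311e-06 m²
R₍20₎ = ρL/A = (2.67×10^-8)(488)/(1.311e-06) = 9.938 Ω
R₍118₎ = R₍20₎(1 + αΔT) = 9.938 × (1 + 0.0043×98) = 14.13 Ω
P = I²R = (16.2)² × 14.13 = 3710 W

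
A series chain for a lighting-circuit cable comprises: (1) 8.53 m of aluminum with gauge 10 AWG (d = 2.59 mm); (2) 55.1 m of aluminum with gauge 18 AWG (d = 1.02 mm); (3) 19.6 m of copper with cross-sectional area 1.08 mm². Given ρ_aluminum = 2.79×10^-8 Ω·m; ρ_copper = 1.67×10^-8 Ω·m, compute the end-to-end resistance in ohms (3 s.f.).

Seg 1: A = π(2.59/2 mm)² = π(1.2950e-03 m)² = 5.269e-06 m²
R_1 = (2.79×10^-8)(8.53)/(5.269e-06) = 0.04517 Ω
Seg 2: A = π(1.02/2 mm)² = π(5.1000e-04 m)² = 8.171e-07 m²
R_2 = (2.79×10^-8)(55.1)/(8.171e-07) = 1.881 Ω
Seg 3: A = 1.08 mm² = 1.080e-06 m²
R_3 = (1.67×10^-8)(19.6)/(1.080e-06) = 0.3031 Ω
R_total = R_1 + R_2 + R_3 = 2.23 Ω

2.23 Ω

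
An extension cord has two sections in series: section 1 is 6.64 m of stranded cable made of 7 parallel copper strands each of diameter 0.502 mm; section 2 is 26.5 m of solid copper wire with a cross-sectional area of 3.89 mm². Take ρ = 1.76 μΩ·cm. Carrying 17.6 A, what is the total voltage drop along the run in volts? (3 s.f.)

3.59 V

ρ = 1.76 μΩ·cm = 1.76×10^-8 Ω·m
Section 1: A_strand = π(2.5100e-04)² = 1.979e-07 m²; R₁ = ρL/(N·A_s) = (1.76×10^-8)(6.64)/(7×1.979e-07) = 0.08435 Ω
Section 2: A = 3.89 mm² = 3.890e-06 m²
R₂ = (1.76×10^-8)(26.5)/(3.890e-06) = 0.1199 Ω
R = R₁ + R₂ = 0.2042 Ω
V = IR = 17.6 × 0.2042 = 3.59 V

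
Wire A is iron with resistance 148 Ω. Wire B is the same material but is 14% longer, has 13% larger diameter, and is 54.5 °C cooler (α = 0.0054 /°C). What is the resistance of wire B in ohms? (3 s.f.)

93.2 Ω

R ∝ ρL/d² with ρ ∝ (1+αΔT), so R_B/R_A = (1 + 14/100) × (1 + 13/100)⁻² × (1 − 0.0054×54.5)
= 1.14 × 0.7832 × 0.7057 = 0.63
R_B = 0.63 × 148 = 93.2 Ω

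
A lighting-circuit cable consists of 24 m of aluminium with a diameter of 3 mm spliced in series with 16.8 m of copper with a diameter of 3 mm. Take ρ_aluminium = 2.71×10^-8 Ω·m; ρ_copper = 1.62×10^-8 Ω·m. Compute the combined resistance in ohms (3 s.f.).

0.131 Ω

Segment 1: A = π(d/2)² = π(1.5000e-03 m)² = 7.069e-06 m²
R₁ = ρL/A = (2.71×10^-8)(24)/(7.069e-06) = 0.09201 Ω
R₂ = (1.62×10^-8)(16.8)/(7.069e-06) = 0.0385 Ω
R = R₁ + R₂ = 0.131 Ω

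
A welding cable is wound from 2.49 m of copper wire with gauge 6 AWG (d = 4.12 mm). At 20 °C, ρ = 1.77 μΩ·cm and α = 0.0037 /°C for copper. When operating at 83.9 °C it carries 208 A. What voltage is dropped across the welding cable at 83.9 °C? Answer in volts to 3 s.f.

0.850 V

ρ = 1.77 μΩ·cm = 1.77×10^-8 Ω·m
A = π(4.12/2 mm)² = π(2.0600e-03 m)² = 1.333e-05 m²
R₍20₎ = ρL/A = (1.77×10^-8)(2.49)/(1.333e-05) = 0.003306 Ω
R₍83.9₎ = R₍20₎(1 + αΔT) = 0.003306 × (1 + 0.0037×63.9) = 0.004088 Ω
V = IR = 208 × 0.004088 = 0.850 V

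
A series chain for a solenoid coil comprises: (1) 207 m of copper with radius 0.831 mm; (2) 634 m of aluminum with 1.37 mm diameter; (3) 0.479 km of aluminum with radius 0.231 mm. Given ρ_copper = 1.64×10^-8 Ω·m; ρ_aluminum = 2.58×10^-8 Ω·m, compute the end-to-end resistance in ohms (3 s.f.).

Seg 1: A = πr² = π(8.3100e-04 m)² = 2.169e-06 m²
R_1 = (1.64×10^-8)(207)/(2.169e-06) = 1.565 Ω
Seg 2: A = π(d/2)² = π(6.8500e-04 m)² = 1.474e-06 m²
R_2 = (2.58×10^-8)(634)/(1.474e-06) = 11.1 Ω
Seg 3: A = πr² = π(2.3100e-04 m)² = 1.676e-07 m²
R_3 = (2.58×10^-8)(479)/(1.676e-07) = 73.72 Ω
R_total = R_1 + R_2 + R_3 = 86.4 Ω

86.4 Ω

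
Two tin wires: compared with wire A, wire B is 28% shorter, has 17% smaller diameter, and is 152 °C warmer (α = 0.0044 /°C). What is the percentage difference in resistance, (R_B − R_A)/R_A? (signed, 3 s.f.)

74.4%

R ∝ ρL/d² with ρ ∝ (1+αΔT), so R_B/R_A = (1 − 28/100) × (1 − 17/100)⁻² × (1 + 0.0044×152)
= 0.72 × 1.452 × 1.669 = 1.744
(R_B − R_A)/R_A = 1.744 − 1 = 74.4%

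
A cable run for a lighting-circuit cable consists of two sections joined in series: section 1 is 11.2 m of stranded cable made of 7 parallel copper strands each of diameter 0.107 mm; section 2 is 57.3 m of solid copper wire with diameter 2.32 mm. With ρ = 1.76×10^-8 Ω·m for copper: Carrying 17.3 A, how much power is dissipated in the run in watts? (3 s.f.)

Section 1: A_strand = π(5.3500e-05)² = 8.992e-09 m²; R₁ = ρL/(N·A_s) = (1.76×10^-8)(11.2)/(7×8.992e-09) = 3.132 Ω
Section 2: A = π(d/2)² = π(1.1600e-03 m)² = 4.227e-06 m²
R₂ = (1.76×10^-8)(57.3)/(4.227e-06) = 0.2386 Ω
R = R₁ + R₂ = 3.37 Ω
P = I²R = (17.3)² × 3.37 = 1010 W

1010 W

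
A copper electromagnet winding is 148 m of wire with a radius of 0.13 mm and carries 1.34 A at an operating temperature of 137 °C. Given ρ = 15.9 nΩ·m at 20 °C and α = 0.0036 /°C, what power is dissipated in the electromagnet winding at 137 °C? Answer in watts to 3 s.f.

113 W

ρ = 15.9 nΩ·m = 1.59×10^-8 Ω·m
A = πr² = π(1.3000e-04 m)² = 5.309e-08 m²
R₍20₎ = ρL/A = (1.59×10^-8)(148)/(5.309e-08) = 44.32 Ω
R₍137₎ = R₍20₎(1 + αΔT) = 44.32 × (1 + 0.0036×117) = 62.99 Ω
P = I²R = (1.34)² × 62.99 = 113 W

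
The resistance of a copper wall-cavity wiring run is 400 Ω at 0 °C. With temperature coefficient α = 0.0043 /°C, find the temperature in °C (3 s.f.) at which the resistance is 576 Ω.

R = R₀(1 + α(T − T₀)) ⇒ T = T₀ + (R/R₀ − 1)/α
T = 0 + (576/400 − 1)/0.0043 = 0 + (0.44)/0.0043 = 102 °C

102 °C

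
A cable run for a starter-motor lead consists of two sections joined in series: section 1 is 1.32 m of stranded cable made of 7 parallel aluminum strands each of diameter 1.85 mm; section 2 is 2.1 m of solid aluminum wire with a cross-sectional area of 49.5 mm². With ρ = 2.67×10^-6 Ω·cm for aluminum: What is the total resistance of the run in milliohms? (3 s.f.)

3.01 mΩ

ρ = 2.67×10^-6 Ω·cm = 2.67×10^-8 Ω·m
Section 1: A_strand = π(9.2500e-04)² = 2.688e-06 m²; R₁ = ρL/(N·A_s) = (2.67×10^-8)(1.32)/(7×2.688e-06) = 0.001873 Ω
Section 2: A = 49.5 mm² = 4.950e-05 m²
R₂ = (2.67×10^-8)(2.1)/(4.950e-05) = 0.001133 Ω
R = R₁ + R₂ = 3.01 mΩ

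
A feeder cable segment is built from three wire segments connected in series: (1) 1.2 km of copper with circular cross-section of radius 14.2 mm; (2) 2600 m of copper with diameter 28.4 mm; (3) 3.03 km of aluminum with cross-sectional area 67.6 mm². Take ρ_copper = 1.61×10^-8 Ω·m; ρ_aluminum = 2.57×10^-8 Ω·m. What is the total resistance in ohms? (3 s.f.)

1.25 Ω

Seg 1: A = πr² = π(1.4200e-02 m)² = 6.335e-04 m²
R_1 = (1.61×10^-8)(1200)/(6.335e-04) = 0.0305 Ω
Seg 2: A = π(d/2)² = π(1.4200e-02 m)² = 6.335e-04 m²
R_2 = (1.61×10^-8)(2600)/(6.335e-04) = 0.06608 Ω
Seg 3: A = 67.6 mm² = 6.760e-05 m²
R_3 = (2.57×10^-8)(3030)/(6.760e-05) = 1.152 Ω
R_total = R_1 + R_2 + R_3 = 1.25 Ω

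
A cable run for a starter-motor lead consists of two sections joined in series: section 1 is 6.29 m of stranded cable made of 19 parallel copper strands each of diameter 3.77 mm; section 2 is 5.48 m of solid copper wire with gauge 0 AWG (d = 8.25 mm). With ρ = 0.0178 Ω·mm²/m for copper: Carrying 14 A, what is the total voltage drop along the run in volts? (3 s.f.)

0.0329 V

ρ = 0.0178 Ω·mm²/m = 1.78×10^-8 Ω·m
Section 1: A_strand = π(1.8850e-03)² = 1.116e-05 m²; R₁ = ρL/(N·A_s) = (1.78×10^-8)(6.29)/(19×1.116e-05) = 5.279×10^-4 Ω
Section 2: A = π(8.25/2 mm)² = π(4.1250e-03 m)² = 5.346e-05 m²
R₂ = (1.78×10^-8)(5.48)/(5.346e-05) = 0.001825 Ω
R = R₁ + R₂ = 0.002353 Ω
V = IR = 14 × 0.002353 = 0.0329 V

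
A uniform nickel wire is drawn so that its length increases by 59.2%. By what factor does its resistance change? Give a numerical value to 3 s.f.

2.53

k = 1 + 59.2/100 = 1.592; volume constant ⇒ A' = A/k, so R' = k²R.
Factor = 2.53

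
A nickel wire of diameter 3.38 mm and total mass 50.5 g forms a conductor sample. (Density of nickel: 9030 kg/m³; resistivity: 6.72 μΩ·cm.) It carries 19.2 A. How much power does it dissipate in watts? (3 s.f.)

1.72 W

ρ = 6.72 μΩ·cm = 6.72×10^-8 Ω·m
A = π(d/2)² = π(1.6900e-03 m)² = 8.9727e-06 m²
L = m/(density·A) = 0.0505/(9030×8.9727e-06) = 0.6233 m
R = ρL/A = (6.72×10^-8)(0.6233)/(8.9727e-06) = 0.004668 Ω
P = I²R = (19.2)² × 0.004668 = 1.72 W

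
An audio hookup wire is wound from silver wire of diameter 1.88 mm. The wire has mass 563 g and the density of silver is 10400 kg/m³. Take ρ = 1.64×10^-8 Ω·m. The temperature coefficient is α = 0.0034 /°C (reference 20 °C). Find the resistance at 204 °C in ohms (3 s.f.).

A = π(d/2)² = π(9.4000e-04 m)² = 2.7759e-06 m²
L = m/(density·A) = 0.563/(10400×2.7759e-06) = 19.5 m
R = ρL/A = (1.64×10^-8)(19.5)/(2.7759e-06) = 0.1152 Ω
R(204 °C) = 0.1152 × (1 + 0.0034×184) = 0.187 Ω

0.187 Ω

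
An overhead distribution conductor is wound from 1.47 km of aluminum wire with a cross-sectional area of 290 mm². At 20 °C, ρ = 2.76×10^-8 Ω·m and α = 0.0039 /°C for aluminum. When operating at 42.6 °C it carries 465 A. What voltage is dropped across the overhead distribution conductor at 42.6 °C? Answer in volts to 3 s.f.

70.8 V

A = 290 mm² = 2.900e-04 m²
R₍20₎ = ρL/A = (2.76×10^-8)(1470)/(2.900e-04) = 0.1399 Ω
R₍42.6₎ = R₍20₎(1 + αΔT) = 0.1399 × (1 + 0.0039×22.6) = 0.1522 Ω
V = IR = 465 × 0.1522 = 70.8 V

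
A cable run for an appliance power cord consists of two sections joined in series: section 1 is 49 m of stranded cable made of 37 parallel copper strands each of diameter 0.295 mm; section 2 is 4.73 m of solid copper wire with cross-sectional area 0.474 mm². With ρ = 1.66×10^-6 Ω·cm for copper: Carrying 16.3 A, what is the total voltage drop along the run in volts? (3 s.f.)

7.94 V

ρ = 1.66×10^-6 Ω·cm = 1.66×10^-8 Ω·m
Section 1: A_strand = π(1.4750e-04)² = 6.835e-08 m²; R₁ = ρL/(N·A_s) = (1.66×10^-8)(49)/(37×6.835e-08) = 0.3216 Ω
Section 2: A = 0.474 mm² = 4.740e-07 m²
R₂ = (1.66×10^-8)(4.73)/(4.740e-07) = 0.1656 Ω
R = R₁ + R₂ = 0.4873 Ω
V = IR = 16.3 × 0.4873 = 7.94 V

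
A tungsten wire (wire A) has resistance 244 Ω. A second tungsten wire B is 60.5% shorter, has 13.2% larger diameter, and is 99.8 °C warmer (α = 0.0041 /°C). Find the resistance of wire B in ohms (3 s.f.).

R ∝ ρL/d² with ρ ∝ (1+αΔT), so R_B/R_A = (1 − 60.5/100) × (1 + 13.2/100)⁻² × (1 + 0.0041×99.8)
= 0.395 × 0.7804 × 1.409 = 0.4344
R_B = 0.4344 × 244 = 106 Ω

106 Ω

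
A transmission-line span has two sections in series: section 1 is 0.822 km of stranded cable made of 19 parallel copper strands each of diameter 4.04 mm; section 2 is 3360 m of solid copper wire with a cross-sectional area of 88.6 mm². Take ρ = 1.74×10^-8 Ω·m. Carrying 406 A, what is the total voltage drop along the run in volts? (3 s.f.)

292 V

Section 1: A_strand = π(2.0200e-03)² = 1.282e-05 m²; R₁ = ρL/(N·A_s) = (1.74×10^-8)(822)/(19×1.282e-05) = 0.05872 Ω
Section 2: A = 88.6 mm² = 8.860e-05 m²
R₂ = (1.74×10^-8)(3360)/(8.860e-05) = 0.6599 Ω
R = R₁ + R₂ = 0.7186 Ω
V = IR = 406 × 0.7186 = 292 V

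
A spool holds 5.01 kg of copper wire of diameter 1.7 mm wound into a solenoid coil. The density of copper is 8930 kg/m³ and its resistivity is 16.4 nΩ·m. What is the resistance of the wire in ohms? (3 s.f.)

ρ = 16.4 nΩ·m = 1.64×10^-8 Ω·m
A = π(d/2)² = π(8.5000e-04 m)² = 2.2698e-06 m²
L = m/(density·A) = 5.01/(8930×2.2698e-06) = 247.2 m
R = ρL/A = (1.64×10^-8)(247.2)/(2.2698e-06) = 1.79 Ω

1.79 Ω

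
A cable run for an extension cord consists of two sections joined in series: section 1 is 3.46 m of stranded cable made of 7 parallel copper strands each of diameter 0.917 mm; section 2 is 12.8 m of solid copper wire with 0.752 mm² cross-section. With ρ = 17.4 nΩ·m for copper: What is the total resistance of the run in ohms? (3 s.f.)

0.309 Ω

ρ = 17.4 nΩ·m = 1.74×10^-8 Ω·m
Section 1: A_strand = π(4.5850e-04)² = 6.604e-07 m²; R₁ = ρL/(N·A_s) = (1.74×10^-8)(3.46)/(7×6.604e-07) = 0.01302 Ω
Section 2: A = 0.752 mm² = 7.520e-07 m²
R₂ = (1.74×10^-8)(12.8)/(7.520e-07) = 0.2962 Ω
R = R₁ + R₂ = 0.309 Ω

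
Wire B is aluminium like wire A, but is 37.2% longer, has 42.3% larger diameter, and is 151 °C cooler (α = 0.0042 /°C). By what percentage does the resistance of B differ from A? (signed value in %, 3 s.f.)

-75.2%

R ∝ ρL/d² with ρ ∝ (1+αΔT), so R_B/R_A = (1 + 37.2/100) × (1 + 42.3/100)⁻² × (1 − 0.0042×151)
= 1.372 × 0.4938 × 0.3658 = 0.2478
(R_B − R_A)/R_A = 0.2478 − 1 = -75.2%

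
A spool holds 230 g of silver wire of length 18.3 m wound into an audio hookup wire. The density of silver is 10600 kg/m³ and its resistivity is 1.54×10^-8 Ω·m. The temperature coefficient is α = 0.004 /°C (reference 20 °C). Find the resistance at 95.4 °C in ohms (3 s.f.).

0.309 Ω

A = m/(density·L) = 0.23/(10600×18.3) = 1.1857e-06 m²
R = ρL/A = (1.54×10^-8)(18.3)/(1.1857e-06) = 0.2377 Ω
R(95.4 °C) = 0.2377 × (1 + 0.004×75.4) = 0.309 Ω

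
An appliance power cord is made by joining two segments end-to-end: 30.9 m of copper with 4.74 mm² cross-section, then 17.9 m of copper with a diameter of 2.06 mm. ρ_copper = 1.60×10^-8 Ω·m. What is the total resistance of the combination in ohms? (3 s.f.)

0.190 Ω

Segment 1: A = 4.74 mm² = 4.740e-06 m²
R₁ = ρL/A = (1.60×10^-8)(30.9)/(4.740e-06) = 0.1043 Ω
Segment 2: A = π(d/2)² = π(1.0300e-03 m)² = 3.333e-06 m²
R₂ = (1.60×10^-8)(17.9)/(3.333e-06) = 0.08593 Ω
R = R₁ + R₂ = 0.190 Ω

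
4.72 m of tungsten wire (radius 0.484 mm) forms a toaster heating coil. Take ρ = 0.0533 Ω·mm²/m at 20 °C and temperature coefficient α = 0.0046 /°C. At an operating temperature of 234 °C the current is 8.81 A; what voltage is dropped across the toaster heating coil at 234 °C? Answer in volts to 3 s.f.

ρ = 0.0533 Ω·mm²/m = 5.33×10^-8 Ω·m
A = πr² = π(4.8400e-04 m)² = 7.359e-07 m²
R₍20₎ = ρL/A = (5.33×10^-8)(4.72)/(7.359e-07) = 0.3418 Ω
R₍234₎ = R₍20₎(1 + αΔT) = 0.3418 × (1 + 0.0046×214) = 0.6784 Ω
V = IR = 8.81 × 0.6784 = 5.98 V

5.98 V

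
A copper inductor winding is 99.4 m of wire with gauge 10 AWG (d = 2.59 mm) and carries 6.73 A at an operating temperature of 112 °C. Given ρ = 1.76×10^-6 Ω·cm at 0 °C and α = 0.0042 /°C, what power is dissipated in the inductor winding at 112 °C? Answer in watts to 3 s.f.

22.1 W

ρ = 1.76×10^-6 Ω·cm = 1.76×10^-8 Ω·m
A = π(2.59/2 mm)² = π(1.2950e-03 m)² = 5.269e-06 m²
R₍0₎ = ρL/A = (1.76×10^-8)(99.4)/(5.269e-06) = 0.3321 Ω
R₍112₎ = R₍0₎(1 + αΔT) = 0.3321 × (1 + 0.0042×112) = 0.4883 Ω
P = I²R = (6.73)² × 0.4883 = 22.1 W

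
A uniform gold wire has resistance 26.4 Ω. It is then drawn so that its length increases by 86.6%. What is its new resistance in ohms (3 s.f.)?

k = 1 + 86.6/100 = 1.866; volume constant ⇒ A' = A/k, so R' = k²R.
R' = 3.482 × 26.4 = 91.9 Ω

91.9 Ω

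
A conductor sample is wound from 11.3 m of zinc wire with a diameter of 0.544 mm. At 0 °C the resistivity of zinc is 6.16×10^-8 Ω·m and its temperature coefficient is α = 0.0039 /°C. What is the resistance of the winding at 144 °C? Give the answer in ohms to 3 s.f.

A = π(d/2)² = π(2.7200e-04 m)² = 2.324e-07 m²
R₍0°C₎ = ρL/A = (6.16×10^-8)(11.3)/(2.324e-07) = 2.995 Ω
R = R₀(1 + αΔT) = 2.995(1 + 0.0039×144) = 4.68 Ω

4.68 Ω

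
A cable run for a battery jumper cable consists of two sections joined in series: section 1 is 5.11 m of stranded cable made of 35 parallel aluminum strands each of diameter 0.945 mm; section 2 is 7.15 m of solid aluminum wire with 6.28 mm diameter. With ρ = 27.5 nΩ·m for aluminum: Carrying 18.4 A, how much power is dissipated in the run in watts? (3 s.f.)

ρ = 27.5 nΩ·m = 2.75×10^-8 Ω·m
Section 1: A_strand = π(4.7250e-04)² = 7.014e-07 m²; R₁ = ρL/(N·A_s) = (2.75×10^-8)(5.11)/(35×7.014e-07) = 0.005724 Ω
Section 2: A = π(d/2)² = π(3.1400e-03 m)² = 3.097e-05 m²
R₂ = (2.75×10^-8)(7.15)/(3.097e-05) = 0.006348 Ω
R = R₁ + R₂ = 0.01207 Ω
P = I²R = (18.4)² × 0.01207 = 4.09 W

4.09 W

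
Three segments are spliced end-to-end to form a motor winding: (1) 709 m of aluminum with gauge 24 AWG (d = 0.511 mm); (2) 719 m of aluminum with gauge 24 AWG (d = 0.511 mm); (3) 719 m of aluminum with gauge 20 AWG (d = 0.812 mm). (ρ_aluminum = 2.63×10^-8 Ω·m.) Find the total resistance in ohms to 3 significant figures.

Seg 1: A = π(0.511/2 mm)² = π(2.5550e-04 m)² = 2.051e-07 m²
R_1 = (2.63×10^-8)(709)/(2.051e-07) = 90.92 Ω
Seg 2: A = π(0.511/2 mm)² = π(2.5550e-04 m)² = 2.051e-07 m²
R_2 = (2.63×10^-8)(719)/(2.051e-07) = 92.2 Ω
Seg 3: A = π(0.812/2 mm)² = π(4.0600e-04 m)² = 5.178e-07 m²
R_3 = (2.63×10^-8)(719)/(5.178e-07) = 36.52 Ω
R_total = R_1 + R_2 + R_3 = 220 Ω

220 Ω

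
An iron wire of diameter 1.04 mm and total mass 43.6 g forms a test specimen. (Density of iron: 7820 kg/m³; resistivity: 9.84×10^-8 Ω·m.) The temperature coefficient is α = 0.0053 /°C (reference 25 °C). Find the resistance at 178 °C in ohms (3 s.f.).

1.38 Ω

A = π(d/2)² = π(5.2000e-04 m)² = 8.4949e-07 m²
L = m/(density·A) = 0.0436/(7820×8.4949e-07) = 6.563 m
R = ρL/A = (9.84×10^-8)(6.563)/(8.4949e-07) = 0.7603 Ω
R(178 °C) = 0.7603 × (1 + 0.0053×153) = 1.38 Ω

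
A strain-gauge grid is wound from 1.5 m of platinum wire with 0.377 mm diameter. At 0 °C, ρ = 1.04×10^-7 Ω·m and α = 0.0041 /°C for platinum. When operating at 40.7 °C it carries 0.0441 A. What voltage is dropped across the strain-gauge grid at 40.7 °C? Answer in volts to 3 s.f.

0.0719 V

A = π(d/2)² = π(1.8850e-04 m)² = 1.116e-07 m²
R₍0₎ = ρL/A = (1.04×10^-7)(1.5)/(1.116e-07) = 1.398 Ω
R₍40.7₎ = R₍0₎(1 + αΔT) = 1.398 × (1 + 0.0041×40.7) = 1.631 Ω
V = IR = 0.0441 × 1.631 = 0.0719 V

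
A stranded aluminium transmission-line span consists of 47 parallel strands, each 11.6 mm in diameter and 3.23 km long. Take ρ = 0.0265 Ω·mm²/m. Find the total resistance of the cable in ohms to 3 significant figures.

ρ = 0.0265 Ω·mm²/m = 2.65×10^-8 Ω·m
A_strand = π(5.8000e-03 m)² = 1.057e-04 m²
R_strand = ρL/A = (2.65×10^-8)(3230)/(1.057e-04) = 0.8099 Ω
R_total = R_strand/N = 0.8099/47 = 0.0172 Ω

0.0172 Ω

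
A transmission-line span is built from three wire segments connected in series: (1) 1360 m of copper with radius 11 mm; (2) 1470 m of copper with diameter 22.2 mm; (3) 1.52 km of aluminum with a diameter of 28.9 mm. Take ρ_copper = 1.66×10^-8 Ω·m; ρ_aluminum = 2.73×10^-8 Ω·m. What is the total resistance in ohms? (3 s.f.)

0.186 Ω

Seg 1: A = πr² = π(1.1000e-02 m)² = 3.801e-04 m²
R_1 = (1.66×10^-8)(1360)/(3.801e-04) = 0.05939 Ω
Seg 2: A = π(d/2)² = π(1.1100e-02 m)² = 3.871e-04 m²
R_2 = (1.66×10^-8)(1470)/(3.871e-04) = 0.06304 Ω
Seg 3: A = π(d/2)² = π(1.4450e-02 m)² = 6.560e-04 m²
R_3 = (2.73×10^-8)(1520)/(6.560e-04) = 0.06326 Ω
R_total = R_1 + R_2 + R_3 = 0.186 Ω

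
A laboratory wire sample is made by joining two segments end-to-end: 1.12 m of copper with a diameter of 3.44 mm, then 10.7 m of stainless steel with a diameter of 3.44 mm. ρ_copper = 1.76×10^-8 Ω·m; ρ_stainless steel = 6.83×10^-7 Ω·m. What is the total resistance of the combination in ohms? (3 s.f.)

Segment 1: A = π(d/2)² = π(1.7200e-03 m)² = 9.294e-06 m²
R₁ = ρL/A = (1.76×10^-8)(1.12)/(9.294e-06) = 0.002121 Ω
R₂ = (6.83×10^-7)(10.7)/(9.294e-06) = 0.7863 Ω
R = R₁ + R₂ = 0.788 Ω

0.788 Ω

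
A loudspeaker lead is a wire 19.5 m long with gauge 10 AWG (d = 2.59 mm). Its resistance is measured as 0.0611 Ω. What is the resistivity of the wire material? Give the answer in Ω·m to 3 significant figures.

1.65×10^-8 Ω·m

A = π(2.59/2 mm)² = π(1.2950e-03 m)² = 5.269e-06 m²
ρ = RA/L = (0.0611)(5.269e-06)/(19.5) = 1.65×10^-8 Ω·m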